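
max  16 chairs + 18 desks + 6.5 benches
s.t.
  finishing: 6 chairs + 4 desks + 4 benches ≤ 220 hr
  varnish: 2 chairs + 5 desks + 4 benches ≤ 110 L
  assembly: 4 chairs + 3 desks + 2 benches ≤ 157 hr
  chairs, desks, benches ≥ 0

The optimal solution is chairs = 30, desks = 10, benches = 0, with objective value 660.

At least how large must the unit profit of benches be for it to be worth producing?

16

Binding: finishing and varnish. Non-binding: assembly (7 unused).
By complementary slackness, y = 0 for the non-binding constraint.
From A_Bᵀ y = c: 6·y_finishing + 2·y_varnish = 16; 4·y_finishing + 5·y_varnish = 18.
This yields shadow prices y_finishing = 2, y_varnish = 2.
benches enters the basis when its profit ≥ yᵀa₃ = 2·4 + 2·4 = 16.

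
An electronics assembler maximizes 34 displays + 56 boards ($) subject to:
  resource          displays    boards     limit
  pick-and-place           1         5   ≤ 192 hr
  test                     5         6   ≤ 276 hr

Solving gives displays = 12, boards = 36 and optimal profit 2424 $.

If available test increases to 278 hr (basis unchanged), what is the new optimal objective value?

Check each constraint at x*: pick-and-place 192/192 (tight); test 276/276 (tight).
Dual feasibility on the basic columns requires 1·y_pick-and-place + 5·y_test = 34, 5·y_pick-and-place + 6·y_test = 56.
→ y_pick-and-place = 4 and y_test = 6.
Δz = y_test·Δb = 6 × (2) = 12, so new z* = 2424 + 12 = 2436.

2436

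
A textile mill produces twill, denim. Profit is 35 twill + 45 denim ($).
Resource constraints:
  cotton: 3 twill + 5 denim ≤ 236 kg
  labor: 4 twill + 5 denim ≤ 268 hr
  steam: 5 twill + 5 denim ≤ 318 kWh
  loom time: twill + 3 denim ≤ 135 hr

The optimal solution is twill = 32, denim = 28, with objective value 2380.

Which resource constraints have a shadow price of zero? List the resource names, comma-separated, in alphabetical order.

loom time, steam

cotton: 236/236 (binding)
labor: 268/268 (binding)
steam: 300/318 (slack 18)
loom time: 116/135 (slack 19)
By complementary slackness, a constraint with positive slack has shadow price 0 → loom time, steam.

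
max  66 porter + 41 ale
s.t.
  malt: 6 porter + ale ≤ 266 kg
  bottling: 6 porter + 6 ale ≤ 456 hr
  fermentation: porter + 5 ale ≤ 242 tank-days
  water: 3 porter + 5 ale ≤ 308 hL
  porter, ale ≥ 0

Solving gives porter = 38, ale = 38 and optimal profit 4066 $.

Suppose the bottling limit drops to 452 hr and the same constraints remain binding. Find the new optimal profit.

4042

Binding: malt and bottling. Non-binding: fermentation (14 unused), water (4 unused).
Slack constraints have shadow price 0 (complementary slackness).
Dual feasibility on the basic columns requires 6·y_malt + 6·y_bottling = 66, 1·y_malt + 6·y_bottling = 41.
Solving: y_malt = 5, y_bottling = 6.
Δz = y_bottling·Δb = 6 × (-4) = -24, so new z* = 4066 − 24 = 4042.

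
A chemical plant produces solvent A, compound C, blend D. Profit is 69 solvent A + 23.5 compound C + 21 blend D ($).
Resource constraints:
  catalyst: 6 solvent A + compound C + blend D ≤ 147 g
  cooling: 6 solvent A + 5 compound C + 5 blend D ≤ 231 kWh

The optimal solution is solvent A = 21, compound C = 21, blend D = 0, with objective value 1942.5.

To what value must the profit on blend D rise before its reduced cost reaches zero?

Check each constraint at x*: catalyst 147/147 (tight); cooling 231/231 (tight).
The binding rows give the dual system: 6·y_catalyst + 6·y_cooling = 69 and 1·y_catalyst + 5·y_cooling = 23.5.
This yields shadow prices y_catalyst = 8.5, y_cooling = 3.
blend D enters the basis when its profit ≥ yᵀa₃ = 8.5·1 + 3·5 = 23.5.

23.5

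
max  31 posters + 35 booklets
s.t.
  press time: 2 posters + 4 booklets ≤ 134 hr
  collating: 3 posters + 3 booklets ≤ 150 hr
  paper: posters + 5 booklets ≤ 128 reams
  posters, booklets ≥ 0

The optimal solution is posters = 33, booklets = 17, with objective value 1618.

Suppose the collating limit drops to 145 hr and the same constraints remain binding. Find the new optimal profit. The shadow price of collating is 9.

Δb = -5, so new z* = 1618 + (9)·(-5) = 1618 − 45 = 1573.

1573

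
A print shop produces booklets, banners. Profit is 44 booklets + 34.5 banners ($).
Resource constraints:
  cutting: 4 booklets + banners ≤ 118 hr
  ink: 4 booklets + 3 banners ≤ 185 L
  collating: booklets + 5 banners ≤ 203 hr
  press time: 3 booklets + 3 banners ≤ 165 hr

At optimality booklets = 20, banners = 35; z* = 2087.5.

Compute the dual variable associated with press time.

2

Check each constraint at x*: cutting 115/118 (slack 3); ink 185/185 (tight); collating 195/203 (slack 8); press time 165/165 (tight).
By complementary slackness, y = 0 for the non-binding constraints.
The binding rows give the dual system: 4·y_ink + 3·y_press time = 44 and 3·y_ink + 3·y_press time = 34.5.
This yields shadow prices y_ink = 9.5, y_press time = 2.
Shadow price of press time = 2.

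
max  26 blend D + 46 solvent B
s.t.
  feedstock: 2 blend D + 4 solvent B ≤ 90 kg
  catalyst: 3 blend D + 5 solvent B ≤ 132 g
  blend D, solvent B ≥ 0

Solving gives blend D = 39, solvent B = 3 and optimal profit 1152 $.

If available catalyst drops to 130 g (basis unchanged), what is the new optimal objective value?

Check each constraint at x*: feedstock 90/90 (tight); catalyst 132/132 (tight).
From A_Bᵀ y = c: 2·y_feedstock + 3·y_catalyst = 26; 4·y_feedstock + 5·y_catalyst = 46.
This yields shadow prices y_feedstock = 4, y_catalyst = 6.
Δz = y_catalyst·Δb = 6 × (-2) = -12, so new z* = 1152 − 12 = 1140.

1140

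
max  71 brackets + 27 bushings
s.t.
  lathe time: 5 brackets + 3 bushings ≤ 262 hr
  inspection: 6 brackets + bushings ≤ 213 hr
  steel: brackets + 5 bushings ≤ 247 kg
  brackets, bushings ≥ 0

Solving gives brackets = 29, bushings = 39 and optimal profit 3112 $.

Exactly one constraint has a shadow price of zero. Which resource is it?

steel

lathe time: 262/262 (binding)
inspection: 213/213 (binding)
steel: 224/247 (slack 23)
By complementary slackness, a constraint with positive slack has shadow price 0 → steel.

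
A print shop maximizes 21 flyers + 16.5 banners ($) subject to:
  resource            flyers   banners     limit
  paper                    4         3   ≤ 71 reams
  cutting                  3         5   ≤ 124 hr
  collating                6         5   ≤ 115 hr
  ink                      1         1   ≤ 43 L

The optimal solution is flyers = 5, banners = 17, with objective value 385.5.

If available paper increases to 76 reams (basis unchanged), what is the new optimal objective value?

At the optimum: paper uses 71 of 71 (binding); cutting uses 100 of 124 (slack = 24); collating uses 115 of 115 (binding); ink uses 22 of 43 (slack = 21).
By complementary slackness, y = 0 for the non-binding constraints.
The binding rows give the dual system: 4·y_paper + 6·y_collating = 21 and 3·y_paper + 5·y_collating = 16.5.
This yields shadow prices y_paper = 3, y_collating = 1.5.
Δz = y_paper·Δb = 3 × (5) = 15, so new z* = 385.5 + 15 = 400.5.

400.5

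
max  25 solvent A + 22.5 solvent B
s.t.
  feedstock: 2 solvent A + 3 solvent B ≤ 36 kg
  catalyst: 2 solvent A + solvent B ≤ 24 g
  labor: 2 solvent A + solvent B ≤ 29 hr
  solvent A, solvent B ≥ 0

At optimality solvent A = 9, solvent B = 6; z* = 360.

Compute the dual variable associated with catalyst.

7.5

Binding: feedstock and catalyst. Non-binding: labor (5 unused).
Since labor is not tight, its dual is 0.
Dual feasibility on the basic columns requires 2·y_feedstock + 2·y_catalyst = 25, 3·y_feedstock + 1·y_catalyst = 22.5.
→ y_feedstock = 5 and y_catalyst = 7.5.
Shadow price of catalyst = 7.5.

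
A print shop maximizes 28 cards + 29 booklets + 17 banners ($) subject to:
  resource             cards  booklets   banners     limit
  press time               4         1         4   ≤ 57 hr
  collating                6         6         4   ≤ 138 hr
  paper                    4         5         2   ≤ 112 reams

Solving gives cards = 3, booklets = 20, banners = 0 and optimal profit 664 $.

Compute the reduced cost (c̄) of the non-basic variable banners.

Binding: collating and paper. Non-binding: press time (25 unused).
By complementary slackness, y = 0 for the non-binding constraint.
Dual feasibility on the basic columns requires 6·y_collating + 4·y_paper = 28, 6·y_collating + 5·y_paper = 29.
Solving: y_collating = 4, y_paper = 1.
Reduced cost of banners: c₃ − yᵀa₃ = 17 − (4·4 + 1·2) = 17 − 18 = -1.

-1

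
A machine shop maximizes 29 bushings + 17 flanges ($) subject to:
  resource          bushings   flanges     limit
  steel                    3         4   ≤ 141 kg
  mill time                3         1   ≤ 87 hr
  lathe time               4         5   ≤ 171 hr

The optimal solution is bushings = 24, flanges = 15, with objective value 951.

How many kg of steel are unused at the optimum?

9

steel used = 3·24 + 4·15 = 132; slack = 141 − 132 = 9.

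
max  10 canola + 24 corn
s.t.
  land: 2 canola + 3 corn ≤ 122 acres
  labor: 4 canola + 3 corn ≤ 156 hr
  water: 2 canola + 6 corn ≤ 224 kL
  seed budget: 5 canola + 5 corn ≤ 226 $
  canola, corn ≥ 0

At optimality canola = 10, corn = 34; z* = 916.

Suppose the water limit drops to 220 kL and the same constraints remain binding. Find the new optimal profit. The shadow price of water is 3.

Δb = -4, so new z* = 916 + (3)·(-4) = 916 − 12 = 904.

904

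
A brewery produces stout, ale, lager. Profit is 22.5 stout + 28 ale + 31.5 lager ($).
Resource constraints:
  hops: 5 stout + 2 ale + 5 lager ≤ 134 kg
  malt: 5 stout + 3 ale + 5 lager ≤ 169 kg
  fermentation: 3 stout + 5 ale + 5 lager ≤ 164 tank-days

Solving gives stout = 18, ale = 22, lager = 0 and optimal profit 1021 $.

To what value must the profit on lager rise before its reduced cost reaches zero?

32.5

Binding: hops and fermentation. Non-binding: malt (13 unused).
Slack constraints have shadow price 0 (complementary slackness).
From A_Bᵀ y = c: 5·y_hops + 3·y_fermentation = 22.5; 2·y_hops + 5·y_fermentation = 28.
Solving: y_hops = 1.5, y_fermentation = 5.
lager enters the basis when its profit ≥ yᵀa₃ = 1.5·5 + 5·5 = 32.5.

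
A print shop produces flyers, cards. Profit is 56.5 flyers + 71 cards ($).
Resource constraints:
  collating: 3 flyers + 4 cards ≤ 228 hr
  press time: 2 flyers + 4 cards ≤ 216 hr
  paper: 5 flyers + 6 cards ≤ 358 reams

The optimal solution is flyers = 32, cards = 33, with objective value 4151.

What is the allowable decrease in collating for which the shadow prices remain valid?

13.2

Binding constraints: collating, paper. The basis is B = [[3,4],[5,6]] with det -2.
Per unit decrease in collating, x* moves by d = (3, -2.5).
The basis stays optimal until cards reaches 0; allowable decrease = 13.2 hr.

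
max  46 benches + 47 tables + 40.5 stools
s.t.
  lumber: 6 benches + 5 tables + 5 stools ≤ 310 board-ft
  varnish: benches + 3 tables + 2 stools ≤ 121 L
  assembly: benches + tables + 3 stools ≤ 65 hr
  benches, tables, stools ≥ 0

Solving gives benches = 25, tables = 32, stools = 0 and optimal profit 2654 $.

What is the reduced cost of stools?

Check each constraint at x*: lumber 310/310 (tight); varnish 121/121 (tight); assembly 57/65 (slack 8).
By complementary slackness, y = 0 for the non-binding constraint.
Dual feasibility on the basic columns requires 6·y_lumber + 1·y_varnish = 46, 5·y_lumber + 3·y_varnish = 47.
→ y_lumber = 7 and y_varnish = 4.
Reduced cost of stools: c₃ − yᵀa₃ = 40.5 − (7·5 + 4·2) = 40.5 − 43 = -2.5.

-2.5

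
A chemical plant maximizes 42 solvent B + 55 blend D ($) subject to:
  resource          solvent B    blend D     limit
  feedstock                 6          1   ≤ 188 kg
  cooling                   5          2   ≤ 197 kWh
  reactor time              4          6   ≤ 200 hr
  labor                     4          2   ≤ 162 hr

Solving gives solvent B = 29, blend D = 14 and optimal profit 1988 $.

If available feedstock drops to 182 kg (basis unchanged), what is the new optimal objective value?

Binding: feedstock and reactor time. Non-binding: cooling (24 unused), labor (18 unused).
By complementary slackness, y = 0 for the non-binding constraints.
Dual feasibility on the basic columns requires 6·y_feedstock + 4·y_reactor time = 42, 1·y_feedstock + 6·y_reactor time = 55.
Solving: y_feedstock = 1, y_reactor time = 9.
Δz = y_feedstock·Δb = 1 × (-6) = -6, so new z* = 1988 − 6 = 1982.

1982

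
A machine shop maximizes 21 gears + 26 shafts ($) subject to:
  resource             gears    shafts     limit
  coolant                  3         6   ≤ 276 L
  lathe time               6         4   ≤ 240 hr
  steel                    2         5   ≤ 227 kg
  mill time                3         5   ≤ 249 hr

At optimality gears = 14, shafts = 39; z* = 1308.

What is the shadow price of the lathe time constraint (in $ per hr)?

2

Binding: coolant and lathe time. Non-binding: steel (4 unused), mill time (12 unused).
Since steel, mill time are not tight, their duals are 0.
From A_Bᵀ y = c: 3·y_coolant + 6·y_lathe time = 21; 6·y_coolant + 4·y_lathe time = 26.
→ y_coolant = 3 and y_lathe time = 2.
Shadow price of lathe time = 2.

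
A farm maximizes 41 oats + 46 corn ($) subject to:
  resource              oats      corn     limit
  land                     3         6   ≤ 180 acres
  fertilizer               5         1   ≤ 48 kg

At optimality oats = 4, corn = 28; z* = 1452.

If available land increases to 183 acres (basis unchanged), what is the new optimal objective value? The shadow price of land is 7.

Δb = 3, so new z* = 1452 + (7)·(3) = 1452 + 21 = 1473.

1473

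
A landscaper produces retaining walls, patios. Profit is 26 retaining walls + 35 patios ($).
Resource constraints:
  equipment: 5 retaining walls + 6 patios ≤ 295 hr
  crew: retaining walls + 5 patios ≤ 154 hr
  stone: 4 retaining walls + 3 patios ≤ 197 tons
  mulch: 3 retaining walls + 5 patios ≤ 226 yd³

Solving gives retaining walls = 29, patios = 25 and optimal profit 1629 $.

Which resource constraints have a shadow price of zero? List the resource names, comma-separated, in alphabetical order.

mulch, stone

equipment: 295/295 (binding)
crew: 154/154 (binding)
stone: 191/197 (slack 6)
mulch: 212/226 (slack 14)
By complementary slackness, a constraint with positive slack has shadow price 0 → mulch, stone.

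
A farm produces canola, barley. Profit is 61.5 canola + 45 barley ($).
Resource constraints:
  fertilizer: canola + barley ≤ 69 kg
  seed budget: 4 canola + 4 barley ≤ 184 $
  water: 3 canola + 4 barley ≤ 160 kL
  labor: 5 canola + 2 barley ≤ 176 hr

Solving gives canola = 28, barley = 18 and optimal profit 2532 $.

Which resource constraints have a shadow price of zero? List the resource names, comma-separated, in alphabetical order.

fertilizer: 46/69 (slack 23)
seed budget: 184/184 (binding)
water: 156/160 (slack 4)
labor: 176/176 (binding)
By complementary slackness, a constraint with positive slack has shadow price 0 → fertilizer, water.

fertilizer, water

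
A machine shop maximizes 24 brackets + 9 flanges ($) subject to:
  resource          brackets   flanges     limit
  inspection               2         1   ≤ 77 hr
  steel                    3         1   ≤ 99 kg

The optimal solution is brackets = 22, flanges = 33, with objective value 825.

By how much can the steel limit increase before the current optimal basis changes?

16.5

Binding constraints: inspection, steel. The basis is B = [[2,1],[3,1]] with det -1.
Per unit increase in steel, x* moves by d = (1, -2).
The basis stays optimal until flanges reaches 0; allowable increase = 16.5 kg.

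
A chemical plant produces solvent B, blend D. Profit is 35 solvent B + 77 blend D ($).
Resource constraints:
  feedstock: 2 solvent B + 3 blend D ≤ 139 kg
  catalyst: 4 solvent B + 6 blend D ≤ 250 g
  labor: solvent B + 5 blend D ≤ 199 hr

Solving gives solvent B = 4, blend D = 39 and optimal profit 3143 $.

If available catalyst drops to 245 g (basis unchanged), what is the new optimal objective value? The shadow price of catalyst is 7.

3108

Δb = -5, so new z* = 3143 + (7)·(-5) = 3143 − 35 = 3108.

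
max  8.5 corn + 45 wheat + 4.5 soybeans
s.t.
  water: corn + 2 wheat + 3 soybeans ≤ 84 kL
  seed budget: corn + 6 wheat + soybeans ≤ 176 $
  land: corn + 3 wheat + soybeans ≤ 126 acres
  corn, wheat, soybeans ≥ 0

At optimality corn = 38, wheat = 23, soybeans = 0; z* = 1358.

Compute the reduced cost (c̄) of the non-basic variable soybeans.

-7

Binding: water and seed budget. Non-binding: land (19 unused).
Since land is not tight, its dual is 0.
The binding rows give the dual system: 1·y_water + 1·y_seed budget = 8.5 and 2·y_water + 6·y_seed budget = 45.
Solving: y_water = 1.5, y_seed budget = 7.
Reduced cost of soybeans: c₃ − yᵀa₃ = 4.5 − (1.5·3 + 7·1) = 4.5 − 11.5 = -7.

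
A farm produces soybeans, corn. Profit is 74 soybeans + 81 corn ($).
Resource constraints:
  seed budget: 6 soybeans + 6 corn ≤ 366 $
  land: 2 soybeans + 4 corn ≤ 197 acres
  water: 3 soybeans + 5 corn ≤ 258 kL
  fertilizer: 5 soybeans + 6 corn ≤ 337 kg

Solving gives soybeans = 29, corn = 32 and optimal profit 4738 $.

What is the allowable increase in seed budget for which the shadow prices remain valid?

Binding constraints: seed budget, fertilizer. The basis is B = [[6,6],[5,6]] with det 6.
Per unit increase in seed budget, x* moves by d = (1, -0.8333).
The basis stays optimal until corn reaches 0; allowable increase = 38.4 $.

38.4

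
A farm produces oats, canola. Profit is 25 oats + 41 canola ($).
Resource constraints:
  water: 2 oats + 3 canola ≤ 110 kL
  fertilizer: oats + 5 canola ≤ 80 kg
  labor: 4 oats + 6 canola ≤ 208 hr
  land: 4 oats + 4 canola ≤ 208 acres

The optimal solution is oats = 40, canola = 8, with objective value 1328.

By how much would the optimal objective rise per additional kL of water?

0

Check each constraint at x*: water 104/110 (slack 6); fertilizer 80/80 (tight); labor 208/208 (tight); land 192/208 (slack 16).
Slack constraints have shadow price 0 (complementary slackness).
From A_Bᵀ y = c: 1·y_fertilizer + 4·y_labor = 25; 5·y_fertilizer + 6·y_labor = 41.
Solving: y_fertilizer = 1, y_labor = 6.
Shadow price of water = 0.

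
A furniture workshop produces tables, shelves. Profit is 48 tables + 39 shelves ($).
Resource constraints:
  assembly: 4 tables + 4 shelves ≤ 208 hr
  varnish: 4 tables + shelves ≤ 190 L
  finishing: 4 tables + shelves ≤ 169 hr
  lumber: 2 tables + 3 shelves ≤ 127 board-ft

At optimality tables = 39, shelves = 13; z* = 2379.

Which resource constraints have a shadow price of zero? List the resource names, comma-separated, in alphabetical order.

lumber, varnish

assembly: 208/208 (binding)
varnish: 169/190 (slack 21)
finishing: 169/169 (binding)
lumber: 117/127 (slack 10)
By complementary slackness, a constraint with positive slack has shadow price 0 → lumber, varnish.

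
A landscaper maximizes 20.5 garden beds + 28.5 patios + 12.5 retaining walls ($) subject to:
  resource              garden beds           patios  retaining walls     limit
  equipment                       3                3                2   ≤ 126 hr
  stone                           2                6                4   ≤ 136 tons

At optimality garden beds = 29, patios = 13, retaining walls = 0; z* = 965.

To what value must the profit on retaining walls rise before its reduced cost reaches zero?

19

At the optimum: equipment uses 126 of 126 (binding); stone uses 136 of 136 (binding).
Dual feasibility on the basic columns requires 3·y_equipment + 2·y_stone = 20.5, 3·y_equipment + 6·y_stone = 28.5.
Solving: y_equipment = 5.5, y_stone = 2.
retaining walls enters the basis when its profit ≥ yᵀa₃ = 5.5·2 + 2·4 = 19.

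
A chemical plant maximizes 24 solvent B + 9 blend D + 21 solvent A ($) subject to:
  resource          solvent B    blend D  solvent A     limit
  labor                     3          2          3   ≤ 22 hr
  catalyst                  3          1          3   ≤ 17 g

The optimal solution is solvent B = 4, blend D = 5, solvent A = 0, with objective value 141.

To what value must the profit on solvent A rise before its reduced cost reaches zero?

Check each constraint at x*: labor 22/22 (tight); catalyst 17/17 (tight).
Dual feasibility on the basic columns requires 3·y_labor + 3·y_catalyst = 24, 2·y_labor + 1·y_catalyst = 9.
This yields shadow prices y_labor = 1, y_catalyst = 7.
solvent A enters the basis when its profit ≥ yᵀa₃ = 1·3 + 7·3 = 24.

24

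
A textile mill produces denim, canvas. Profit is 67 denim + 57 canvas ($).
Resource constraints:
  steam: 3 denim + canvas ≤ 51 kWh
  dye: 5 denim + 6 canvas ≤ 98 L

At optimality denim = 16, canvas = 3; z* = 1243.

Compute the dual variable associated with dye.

At the optimum: steam uses 51 of 51 (binding); dye uses 98 of 98 (binding).
From A_Bᵀ y = c: 3·y_steam + 5·y_dye = 67; 1·y_steam + 6·y_dye = 57.
This yields shadow prices y_steam = 9, y_dye = 8.
Shadow price of dye = 8.

8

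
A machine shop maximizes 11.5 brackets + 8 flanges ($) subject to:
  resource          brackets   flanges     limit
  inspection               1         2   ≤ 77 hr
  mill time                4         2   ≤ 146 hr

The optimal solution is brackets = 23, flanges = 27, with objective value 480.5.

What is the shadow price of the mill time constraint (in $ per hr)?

2.5

Both inspection and mill time are binding at x*.
From A_Bᵀ y = c: 1·y_inspection + 4·y_mill time = 11.5; 2·y_inspection + 2·y_mill time = 8.
Solving: y_inspection = 1.5, y_mill time = 2.5.
Shadow price of mill time = 2.5.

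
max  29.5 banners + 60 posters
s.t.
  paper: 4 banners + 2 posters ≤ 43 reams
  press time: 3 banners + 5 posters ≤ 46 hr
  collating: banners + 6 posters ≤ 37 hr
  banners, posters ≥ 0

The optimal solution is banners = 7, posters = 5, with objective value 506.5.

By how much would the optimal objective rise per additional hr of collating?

Check each constraint at x*: paper 38/43 (slack 5); press time 46/46 (tight); collating 37/37 (tight).
Since paper is not tight, its dual is 0.
From A_Bᵀ y = c: 3·y_press time + 1·y_collating = 29.5; 5·y_press time + 6·y_collating = 60.
→ y_press time = 9 and y_collating = 2.5.
Shadow price of collating = 2.5.

2.5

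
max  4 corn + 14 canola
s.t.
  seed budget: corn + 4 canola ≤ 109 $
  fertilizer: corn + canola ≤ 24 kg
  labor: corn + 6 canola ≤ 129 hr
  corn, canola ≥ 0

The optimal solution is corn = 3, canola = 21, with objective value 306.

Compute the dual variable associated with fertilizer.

At the optimum: seed budget uses 87 of 109 (slack = 22); fertilizer uses 24 of 24 (binding); labor uses 129 of 129 (binding).
Slack constraints have shadow price 0 (complementary slackness).
From A_Bᵀ y = c: 1·y_fertilizer + 1·y_labor = 4; 1·y_fertilizer + 6·y_labor = 14.
This yields shadow prices y_fertilizer = 2, y_labor = 2.
Shadow price of fertilizer = 2.

2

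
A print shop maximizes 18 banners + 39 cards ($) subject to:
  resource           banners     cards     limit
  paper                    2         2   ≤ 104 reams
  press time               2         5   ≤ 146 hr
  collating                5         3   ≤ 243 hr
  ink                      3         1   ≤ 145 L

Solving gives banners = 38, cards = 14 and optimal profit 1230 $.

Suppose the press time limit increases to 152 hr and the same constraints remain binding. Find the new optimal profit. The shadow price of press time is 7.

Δb = 6, so new z* = 1230 + (7)·(6) = 1230 + 42 = 1272.

1272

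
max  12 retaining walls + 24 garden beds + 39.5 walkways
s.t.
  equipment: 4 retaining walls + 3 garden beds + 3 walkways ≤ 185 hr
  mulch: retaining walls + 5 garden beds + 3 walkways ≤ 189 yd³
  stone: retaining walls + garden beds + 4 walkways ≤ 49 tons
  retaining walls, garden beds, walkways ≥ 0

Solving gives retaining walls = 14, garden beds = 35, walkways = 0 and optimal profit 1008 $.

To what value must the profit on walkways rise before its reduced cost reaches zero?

45

At the optimum: equipment uses 161 of 185 (slack = 24); mulch uses 189 of 189 (binding); stone uses 49 of 49 (binding).
Slack constraints have shadow price 0 (complementary slackness).
The binding rows give the dual system: 1·y_mulch + 1·y_stone = 12 and 5·y_mulch + 1·y_stone = 24.
This yields shadow prices y_mulch = 3, y_stone = 9.
walkways enters the basis when its profit ≥ yᵀa₃ = 3·3 + 9·4 = 45.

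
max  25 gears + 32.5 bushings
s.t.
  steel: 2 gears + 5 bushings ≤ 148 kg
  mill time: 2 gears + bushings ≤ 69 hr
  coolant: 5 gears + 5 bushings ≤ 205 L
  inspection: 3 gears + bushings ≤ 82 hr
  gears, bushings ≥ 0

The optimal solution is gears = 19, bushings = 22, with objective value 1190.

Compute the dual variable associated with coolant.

4

At the optimum: steel uses 148 of 148 (binding); mill time uses 60 of 69 (slack = 9); coolant uses 205 of 205 (binding); inspection uses 79 of 82 (slack = 3).
By complementary slackness, y = 0 for the non-binding constraints.
The binding rows give the dual system: 2·y_steel + 5·y_coolant = 25 and 5·y_steel + 5·y_coolant = 32.5.
Solving: y_steel = 2.5, y_coolant = 4.
Shadow price of coolant = 4.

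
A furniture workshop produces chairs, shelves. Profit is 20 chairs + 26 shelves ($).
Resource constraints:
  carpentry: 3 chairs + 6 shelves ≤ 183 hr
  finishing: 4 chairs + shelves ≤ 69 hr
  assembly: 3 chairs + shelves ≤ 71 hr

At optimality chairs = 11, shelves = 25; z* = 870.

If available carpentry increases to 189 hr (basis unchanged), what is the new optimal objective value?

Binding: carpentry and finishing. Non-binding: assembly (13 unused).
Slack constraints have shadow price 0 (complementary slackness).
From A_Bᵀ y = c: 3·y_carpentry + 4·y_finishing = 20; 6·y_carpentry + 1·y_finishing = 26.
→ y_carpentry = 4 and y_finishing = 2.
Δz = y_carpentry·Δb = 4 × (6) = 24, so new z* = 870 + 24 = 894.

894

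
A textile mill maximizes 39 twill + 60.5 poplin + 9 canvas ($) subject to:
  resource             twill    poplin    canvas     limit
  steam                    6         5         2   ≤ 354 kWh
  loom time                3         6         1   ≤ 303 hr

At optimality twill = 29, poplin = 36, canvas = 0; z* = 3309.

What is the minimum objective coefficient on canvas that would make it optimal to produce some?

13

Check each constraint at x*: steam 354/354 (tight); loom time 303/303 (tight).
From A_Bᵀ y = c: 6·y_steam + 3·y_loom time = 39; 5·y_steam + 6·y_loom time = 60.5.
Solving: y_steam = 2.5, y_loom time = 8.
canvas enters the basis when its profit ≥ yᵀa₃ = 2.5·2 + 8·1 = 13.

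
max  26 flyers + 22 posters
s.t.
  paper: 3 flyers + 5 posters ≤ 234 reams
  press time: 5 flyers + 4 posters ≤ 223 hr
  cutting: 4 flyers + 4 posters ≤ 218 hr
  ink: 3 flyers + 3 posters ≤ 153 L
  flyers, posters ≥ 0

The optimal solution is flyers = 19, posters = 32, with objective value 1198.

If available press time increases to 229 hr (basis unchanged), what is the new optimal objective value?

Binding: press time and ink. Non-binding: paper (17 unused), cutting (14 unused).
Slack constraints have shadow price 0 (complementary slackness).
Dual feasibility on the basic columns requires 5·y_press time + 3·y_ink = 26, 4·y_press time + 3·y_ink = 22.
Solving: y_press time = 4, y_ink = 2.
Δz = y_press time·Δb = 4 × (6) = 24, so new z* = 1198 + 24 = 1222.

1222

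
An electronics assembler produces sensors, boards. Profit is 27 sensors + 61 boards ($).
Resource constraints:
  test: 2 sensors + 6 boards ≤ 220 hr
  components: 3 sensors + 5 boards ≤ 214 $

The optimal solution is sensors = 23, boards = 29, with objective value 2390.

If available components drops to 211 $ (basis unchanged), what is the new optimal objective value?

Check each constraint at x*: test 220/220 (tight); components 214/214 (tight).
Dual feasibility on the basic columns requires 2·y_test + 3·y_components = 27, 6·y_test + 5·y_components = 61.
Solving: y_test = 6, y_components = 5.
Δz = y_components·Δb = 5 × (-3) = -15, so new z* = 2390 − 15 = 2375.

2375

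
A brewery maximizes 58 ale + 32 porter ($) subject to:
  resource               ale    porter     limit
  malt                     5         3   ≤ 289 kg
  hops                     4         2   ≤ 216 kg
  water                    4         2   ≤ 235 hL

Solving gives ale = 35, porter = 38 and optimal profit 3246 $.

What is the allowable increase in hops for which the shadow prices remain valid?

15.2

Binding constraints: malt, hops. The basis is B = [[5,3],[4,2]] with det -2.
Per unit increase in hops, x* moves by d = (1.5, -2.5).
The basis stays optimal until porter reaches 0; allowable increase = 15.2 kg.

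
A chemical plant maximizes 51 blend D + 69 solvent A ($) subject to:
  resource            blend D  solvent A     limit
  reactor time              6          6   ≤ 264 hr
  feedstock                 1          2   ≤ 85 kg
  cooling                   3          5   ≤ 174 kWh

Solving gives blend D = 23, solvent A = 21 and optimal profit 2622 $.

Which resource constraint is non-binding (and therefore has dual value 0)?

reactor time: 264/264 (binding)
feedstock: 65/85 (slack 20)
cooling: 174/174 (binding)
By complementary slackness, a constraint with positive slack has shadow price 0 → feedstock.

feedstock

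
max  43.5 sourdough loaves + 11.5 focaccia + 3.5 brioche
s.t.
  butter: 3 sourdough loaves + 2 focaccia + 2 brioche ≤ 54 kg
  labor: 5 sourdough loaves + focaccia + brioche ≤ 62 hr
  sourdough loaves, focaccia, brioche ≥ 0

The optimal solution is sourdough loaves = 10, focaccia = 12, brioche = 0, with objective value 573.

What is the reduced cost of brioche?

-8

At the optimum: butter uses 54 of 54 (binding); labor uses 62 of 62 (binding).
From A_Bᵀ y = c: 3·y_butter + 5·y_labor = 43.5; 2·y_butter + 1·y_labor = 11.5.
Solving: y_butter = 2, y_labor = 7.5.
Reduced cost of brioche: c₃ − yᵀa₃ = 3.5 − (2·2 + 7.5·1) = 3.5 − 11.5 = -8.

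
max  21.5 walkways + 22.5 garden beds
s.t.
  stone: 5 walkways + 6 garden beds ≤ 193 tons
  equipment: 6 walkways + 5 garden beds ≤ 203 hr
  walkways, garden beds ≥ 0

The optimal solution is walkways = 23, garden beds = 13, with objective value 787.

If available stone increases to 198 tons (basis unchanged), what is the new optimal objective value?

799.5

At the optimum: stone uses 193 of 193 (binding); equipment uses 203 of 203 (binding).
The binding rows give the dual system: 5·y_stone + 6·y_equipment = 21.5 and 6·y_stone + 5·y_equipment = 22.5.
Solving: y_stone = 2.5, y_equipment = 1.5.
Δz = y_stone·Δb = 2.5 × (5) = 12.5, so new z* = 787 + 12.5 = 799.5.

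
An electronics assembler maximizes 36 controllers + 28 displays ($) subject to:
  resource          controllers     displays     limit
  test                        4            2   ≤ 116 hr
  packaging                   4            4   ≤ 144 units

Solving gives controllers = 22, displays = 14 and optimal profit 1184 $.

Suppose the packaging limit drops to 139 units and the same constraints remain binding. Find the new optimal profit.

1159

Both test and packaging are binding at x*.
The binding rows give the dual system: 4·y_test + 4·y_packaging = 36 and 2·y_test + 4·y_packaging = 28.
This yields shadow prices y_test = 4, y_packaging = 5.
Δz = y_packaging·Δb = 5 × (-5) = -25, so new z* = 1184 − 25 = 1159.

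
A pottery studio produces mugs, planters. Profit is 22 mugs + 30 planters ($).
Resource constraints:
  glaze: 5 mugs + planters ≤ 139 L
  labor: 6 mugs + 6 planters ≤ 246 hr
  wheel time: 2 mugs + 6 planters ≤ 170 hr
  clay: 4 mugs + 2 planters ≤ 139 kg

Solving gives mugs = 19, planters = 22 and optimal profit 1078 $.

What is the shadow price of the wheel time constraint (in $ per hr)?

Binding: labor and wheel time. Non-binding: glaze (22 unused), clay (19 unused).
Slack constraints have shadow price 0 (complementary slackness).
Dual feasibility on the basic columns requires 6·y_labor + 2·y_wheel time = 22, 6·y_labor + 6·y_wheel time = 30.
→ y_labor = 3 and y_wheel time = 2.
Shadow price of wheel time = 2.

2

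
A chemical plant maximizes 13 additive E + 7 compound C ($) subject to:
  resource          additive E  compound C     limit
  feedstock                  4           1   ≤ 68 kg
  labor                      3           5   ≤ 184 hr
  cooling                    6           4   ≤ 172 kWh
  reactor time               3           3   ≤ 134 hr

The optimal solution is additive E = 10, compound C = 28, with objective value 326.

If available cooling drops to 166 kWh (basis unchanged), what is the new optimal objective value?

317

At the optimum: feedstock uses 68 of 68 (binding); labor uses 170 of 184 (slack = 14); cooling uses 172 of 172 (binding); reactor time uses 114 of 134 (slack = 20).
Slack constraints have shadow price 0 (complementary slackness).
The binding rows give the dual system: 4·y_feedstock + 6·y_cooling = 13 and 1·y_feedstock + 4·y_cooling = 7.
Solving: y_feedstock = 1, y_cooling = 1.5.
Δz = y_cooling·Δb = 1.5 × (-6) = -9, so new z* = 326 − 9 = 317.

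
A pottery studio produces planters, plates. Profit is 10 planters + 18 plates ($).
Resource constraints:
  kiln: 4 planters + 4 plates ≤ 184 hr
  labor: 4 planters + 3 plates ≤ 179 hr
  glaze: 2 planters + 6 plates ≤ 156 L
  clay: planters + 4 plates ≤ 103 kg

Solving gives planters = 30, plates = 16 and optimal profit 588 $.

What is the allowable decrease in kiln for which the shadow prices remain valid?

72

Binding constraints: kiln, glaze. The basis is B = [[4,4],[2,6]] with det 16.
Per unit decrease in kiln, x* moves by d = (-0.375, 0.125).
The basis stays optimal until clay becomes binding; allowable decrease = 72 hr.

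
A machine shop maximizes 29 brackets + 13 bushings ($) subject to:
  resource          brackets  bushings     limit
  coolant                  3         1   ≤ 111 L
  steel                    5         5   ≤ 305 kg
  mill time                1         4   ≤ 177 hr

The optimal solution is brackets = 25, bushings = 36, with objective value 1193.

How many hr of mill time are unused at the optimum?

8

mill time used = 1·25 + 4·36 = 169; slack = 177 − 169 = 8.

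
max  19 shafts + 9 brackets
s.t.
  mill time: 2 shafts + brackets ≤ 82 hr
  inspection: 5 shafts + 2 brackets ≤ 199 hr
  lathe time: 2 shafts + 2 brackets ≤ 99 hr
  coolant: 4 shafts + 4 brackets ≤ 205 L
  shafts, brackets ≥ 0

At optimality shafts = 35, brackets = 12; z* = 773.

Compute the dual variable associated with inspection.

1

Check each constraint at x*: mill time 82/82 (tight); inspection 199/199 (tight); lathe time 94/99 (slack 5); coolant 188/205 (slack 17).
Since lathe time, coolant are not tight, their duals are 0.
From A_Bᵀ y = c: 2·y_mill time + 5·y_inspection = 19; 1·y_mill time + 2·y_inspection = 9.
→ y_mill time = 7 and y_inspection = 1.
Shadow price of inspection = 1.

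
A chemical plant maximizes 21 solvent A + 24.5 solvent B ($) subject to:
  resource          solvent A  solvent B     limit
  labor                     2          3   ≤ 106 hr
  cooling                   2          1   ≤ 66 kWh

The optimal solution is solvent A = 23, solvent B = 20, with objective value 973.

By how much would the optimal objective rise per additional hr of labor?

Both labor and cooling are binding at x*.
Dual feasibility on the basic columns requires 2·y_labor + 2·y_cooling = 21, 3·y_labor + 1·y_cooling = 24.5.
→ y_labor = 7 and y_cooling = 3.5.
Shadow price of labor = 7.

7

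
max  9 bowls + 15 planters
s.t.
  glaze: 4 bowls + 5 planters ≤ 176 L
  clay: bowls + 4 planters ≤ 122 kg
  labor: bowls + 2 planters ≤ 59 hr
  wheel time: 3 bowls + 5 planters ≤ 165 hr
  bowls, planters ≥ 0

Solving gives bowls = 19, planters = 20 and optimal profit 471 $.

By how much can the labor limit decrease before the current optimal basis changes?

15

Binding constraints: glaze, labor. The basis is B = [[4,5],[1,2]] with det 3.
Per unit decrease in labor, x* moves by d = (1.6667, -1.3333).
The basis stays optimal until planters reaches 0; allowable decrease = 15 hr.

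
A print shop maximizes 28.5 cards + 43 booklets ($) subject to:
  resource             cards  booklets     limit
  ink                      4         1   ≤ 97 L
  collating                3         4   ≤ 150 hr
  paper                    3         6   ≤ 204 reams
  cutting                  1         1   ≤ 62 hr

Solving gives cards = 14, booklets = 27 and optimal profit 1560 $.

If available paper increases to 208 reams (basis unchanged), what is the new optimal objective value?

1570

Check each constraint at x*: ink 83/97 (slack 14); collating 150/150 (tight); paper 204/204 (tight); cutting 41/62 (slack 21).
Since ink, cutting are not tight, their duals are 0.
Dual feasibility on the basic columns requires 3·y_collating + 3·y_paper = 28.5, 4·y_collating + 6·y_paper = 43.
Solving: y_collating = 7, y_paper = 2.5.
Δz = y_paper·Δb = 2.5 × (4) = 10, so new z* = 1560 + 10 = 1570.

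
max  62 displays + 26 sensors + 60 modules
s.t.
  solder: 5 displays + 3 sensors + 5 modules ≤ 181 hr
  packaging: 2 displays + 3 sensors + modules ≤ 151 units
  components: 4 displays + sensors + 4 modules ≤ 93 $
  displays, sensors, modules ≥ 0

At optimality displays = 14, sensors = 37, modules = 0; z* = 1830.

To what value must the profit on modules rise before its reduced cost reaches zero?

At the optimum: solder uses 181 of 181 (binding); packaging uses 139 of 151 (slack = 12); components uses 93 of 93 (binding).
By complementary slackness, y = 0 for the non-binding constraint.
Dual feasibility on the basic columns requires 5·y_solder + 4·y_components = 62, 3·y_solder + 1·y_components = 26.
→ y_solder = 6 and y_components = 8.
modules enters the basis when its profit ≥ yᵀa₃ = 6·5 + 8·4 = 62.

62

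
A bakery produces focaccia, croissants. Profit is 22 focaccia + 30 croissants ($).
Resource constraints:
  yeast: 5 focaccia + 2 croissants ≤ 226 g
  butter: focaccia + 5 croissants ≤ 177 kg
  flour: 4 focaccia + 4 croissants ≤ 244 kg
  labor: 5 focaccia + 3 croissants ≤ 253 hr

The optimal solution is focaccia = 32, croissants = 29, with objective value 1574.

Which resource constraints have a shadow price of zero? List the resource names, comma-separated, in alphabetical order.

labor, yeast

yeast: 218/226 (slack 8)
butter: 177/177 (binding)
flour: 244/244 (binding)
labor: 247/253 (slack 6)
By complementary slackness, a constraint with positive slack has shadow price 0 → labor, yeast.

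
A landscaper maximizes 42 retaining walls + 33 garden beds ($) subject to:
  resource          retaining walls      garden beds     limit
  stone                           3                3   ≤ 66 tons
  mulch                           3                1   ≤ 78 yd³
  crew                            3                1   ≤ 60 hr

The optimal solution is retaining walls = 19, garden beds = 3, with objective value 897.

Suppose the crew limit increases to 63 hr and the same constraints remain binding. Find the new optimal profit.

910.5

Check each constraint at x*: stone 66/66 (tight); mulch 60/78 (slack 18); crew 60/60 (tight).
By complementary slackness, y = 0 for the non-binding constraint.
Dual feasibility on the basic columns requires 3·y_stone + 3·y_crew = 42, 3·y_stone + 1·y_crew = 33.
Solving: y_stone = 9.5, y_crew = 4.5.
Δz = y_crew·Δb = 4.5 × (3) = 13.5, so new z* = 897 + 13.5 = 910.5.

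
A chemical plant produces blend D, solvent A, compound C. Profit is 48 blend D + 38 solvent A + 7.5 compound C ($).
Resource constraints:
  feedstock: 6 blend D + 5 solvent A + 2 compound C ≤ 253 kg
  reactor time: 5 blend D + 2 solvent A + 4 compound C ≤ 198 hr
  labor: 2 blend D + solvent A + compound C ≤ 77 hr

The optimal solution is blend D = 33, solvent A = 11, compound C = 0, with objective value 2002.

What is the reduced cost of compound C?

-9.5

At the optimum: feedstock uses 253 of 253 (binding); reactor time uses 187 of 198 (slack = 11); labor uses 77 of 77 (binding).
Slack constraints have shadow price 0 (complementary slackness).
The binding rows give the dual system: 6·y_feedstock + 2·y_labor = 48 and 5·y_feedstock + 1·y_labor = 38.
Solving: y_feedstock = 7, y_labor = 3.
Reduced cost of compound C: c₃ − yᵀa₃ = 7.5 − (7·2 + 3·1) = 7.5 − 17 = -9.5.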